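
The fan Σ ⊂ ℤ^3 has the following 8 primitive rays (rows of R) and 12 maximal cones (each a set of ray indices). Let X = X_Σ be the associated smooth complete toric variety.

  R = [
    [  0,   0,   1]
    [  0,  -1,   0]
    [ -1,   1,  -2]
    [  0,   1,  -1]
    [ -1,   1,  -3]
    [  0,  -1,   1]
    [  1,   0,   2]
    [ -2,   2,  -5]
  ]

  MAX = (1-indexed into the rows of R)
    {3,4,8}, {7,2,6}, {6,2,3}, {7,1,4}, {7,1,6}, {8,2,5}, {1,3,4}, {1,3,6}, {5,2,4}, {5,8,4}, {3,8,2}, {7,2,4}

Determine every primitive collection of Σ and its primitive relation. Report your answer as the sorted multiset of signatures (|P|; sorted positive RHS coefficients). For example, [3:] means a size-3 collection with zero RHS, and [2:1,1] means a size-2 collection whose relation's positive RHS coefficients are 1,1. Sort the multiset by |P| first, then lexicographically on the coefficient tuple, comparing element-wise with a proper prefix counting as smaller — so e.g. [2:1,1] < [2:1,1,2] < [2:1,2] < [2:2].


Σ has 12 primitive collections:

  {4,6}:  v_{4} + v_{6} = 0  so sig = [2:]
  {1,2}:  v_{1} + v_{2} = v_{6}  so sig = [2:1]
  {1,5}:  v_{1} + v_{5} = v_{3}  so sig = [2:1]
  {3,5}:  v_{3} + v_{5} = v_{8}  so sig = [2:1]
  {5,7}:  v_{5} + v_{7} = v_{4}  so sig = [2:1]
  {3,7}:  v_{3} + v_{7} = v_{1} + v_{4}  so sig = [2:1,1]
  {5,6}:  v_{5} + v_{6} = v_{2} + v_{3}  so sig = [2:1,1]
  {7,8}:  v_{7} + v_{8} = v_{3} + v_{4}  so sig = [2:1,1]
  {6,8}:  v_{6} + v_{8} = v_{2} + 2·v_{3}  so sig = [2:1,2]
  {1,8}:  v_{1} + v_{8} = 2·v_{3}  so sig = [2:2]
  {2,3,4}:  v_{2} + v_{3} + v_{4} = v_{5}  so sig = [3:1]
  {2,4,8}:  v_{2} + v_{4} + v_{8} = 2·v_{5}  so sig = [3:2]

Signatures (|P|; sorted positive RHS coefficients), sorted:
{ [2:],  [2:1] ×4,  [2:1,1] ×3,  [2:1,2],  [2:2],  [3:1],  [3:2] }


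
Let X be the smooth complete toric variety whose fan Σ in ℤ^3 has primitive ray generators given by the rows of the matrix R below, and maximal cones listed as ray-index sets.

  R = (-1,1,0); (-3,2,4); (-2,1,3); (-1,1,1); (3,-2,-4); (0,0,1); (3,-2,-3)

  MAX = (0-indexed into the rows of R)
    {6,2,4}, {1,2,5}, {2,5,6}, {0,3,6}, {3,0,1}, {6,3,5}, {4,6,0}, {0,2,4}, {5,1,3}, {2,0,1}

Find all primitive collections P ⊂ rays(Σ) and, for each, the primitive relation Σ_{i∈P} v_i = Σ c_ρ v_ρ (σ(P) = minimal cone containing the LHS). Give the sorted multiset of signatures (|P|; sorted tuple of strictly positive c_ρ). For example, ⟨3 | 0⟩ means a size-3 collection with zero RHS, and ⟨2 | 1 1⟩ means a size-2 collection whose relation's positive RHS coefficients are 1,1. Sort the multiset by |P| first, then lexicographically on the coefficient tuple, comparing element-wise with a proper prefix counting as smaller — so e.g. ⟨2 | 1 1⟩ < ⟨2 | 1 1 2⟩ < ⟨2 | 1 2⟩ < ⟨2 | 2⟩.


7 minimal non-faces of Δ(Σ) (on 7 rays):

  P = {1,4}:  v_{1} + v_{4} = 0  ⇒ sig = ⟨2 | 0⟩
  P = {0,5}:  v_{0} + v_{5} = v_{3}  ⇒ sig = ⟨2 | 1⟩
  P = {1,6}:  v_{1} + v_{6} = v_{5}  ⇒ sig = ⟨2 | 1⟩
  P = {2,3}:  v_{2} + v_{3} = v_{1}  ⇒ sig = ⟨2 | 1⟩
  P = {4,5}:  v_{4} + v_{5} = v_{6}  ⇒ sig = ⟨2 | 1⟩
  P = {3,4}:  v_{3} + v_{4} = v_{0} + v_{6}  ⇒ sig = ⟨2 | 1 1⟩
  P = {0,2,6}:  v_{0} + v_{2} + v_{6} = 0  ⇒ sig = ⟨3 | 0⟩

so the primitive-relation signature multiset is
    |P|=2: 6 collections, coeffs (), (1), (1), (1), (1), (1,1)
    |P|=3: 1 collection, coeffs ()


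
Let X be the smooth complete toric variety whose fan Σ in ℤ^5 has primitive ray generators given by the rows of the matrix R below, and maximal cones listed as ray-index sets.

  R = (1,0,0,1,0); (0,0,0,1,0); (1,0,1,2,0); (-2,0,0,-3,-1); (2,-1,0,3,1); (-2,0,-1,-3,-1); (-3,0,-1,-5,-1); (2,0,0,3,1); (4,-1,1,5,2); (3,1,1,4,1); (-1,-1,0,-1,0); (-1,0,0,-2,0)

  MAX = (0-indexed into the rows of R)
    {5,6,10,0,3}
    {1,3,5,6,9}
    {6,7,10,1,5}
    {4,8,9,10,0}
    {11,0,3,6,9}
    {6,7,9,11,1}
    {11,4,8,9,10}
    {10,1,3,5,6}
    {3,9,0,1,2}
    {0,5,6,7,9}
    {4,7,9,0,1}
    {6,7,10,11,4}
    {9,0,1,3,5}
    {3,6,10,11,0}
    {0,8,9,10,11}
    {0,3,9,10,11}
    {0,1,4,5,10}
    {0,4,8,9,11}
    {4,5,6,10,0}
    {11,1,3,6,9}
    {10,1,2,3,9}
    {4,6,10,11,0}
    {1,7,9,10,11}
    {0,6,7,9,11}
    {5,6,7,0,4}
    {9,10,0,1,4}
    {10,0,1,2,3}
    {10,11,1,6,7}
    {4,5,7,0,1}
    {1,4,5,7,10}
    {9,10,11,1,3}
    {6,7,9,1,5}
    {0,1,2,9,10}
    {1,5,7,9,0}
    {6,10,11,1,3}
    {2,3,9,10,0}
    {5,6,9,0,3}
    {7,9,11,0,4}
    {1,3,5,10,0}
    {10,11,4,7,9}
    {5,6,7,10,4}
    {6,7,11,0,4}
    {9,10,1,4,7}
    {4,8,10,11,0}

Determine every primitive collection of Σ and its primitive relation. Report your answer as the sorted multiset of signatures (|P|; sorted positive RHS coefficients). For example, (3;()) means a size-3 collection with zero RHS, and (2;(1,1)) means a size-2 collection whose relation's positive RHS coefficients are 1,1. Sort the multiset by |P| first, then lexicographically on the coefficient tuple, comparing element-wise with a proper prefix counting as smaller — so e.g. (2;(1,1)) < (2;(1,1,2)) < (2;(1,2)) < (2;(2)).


Σ has 25 primitive collections:

  • {3,7}:  v_{3} + v_{7} = 0  →  sig = (2;())
  • {2,6}:  v_{2} + v_{6} = v_{3}  →  sig = (2;(1))
  • {5,11}:  v_{5} + v_{11} = v_{6}  →  sig = (2;(1))
  • {3,4}:  v_{3} + v_{4} = v_{0} + v_{10}  →  sig = (2;(1,1))
  • {1,8}:  v_{1} + v_{8} = v_{4} + v_{9} + v_{10}  →  sig = (2;(1,1,1))
  • {2,5}:  v_{2} + v_{5} = v_{0} + v_{1} + v_{3}  →  sig = (2;(1,1,1))
  • {2,11}:  v_{2} + v_{11} = v_{3} + v_{9} + v_{10}  →  sig = (2;(1,1,1))
  • {5,8}:  v_{5} + v_{8} = v_{0} + v_{4} + v_{11}  →  sig = (2;(1,1,1))
  • {2,7}:  v_{2} + v_{7} = v_{0} + v_{1} + v_{9} + v_{10}  →  sig = (2;(1,1,1,1))
  • {6,8}:  v_{6} + v_{8} = v_{0} + v_{4} + 2·v_{11}  →  sig = (2;(1,1,2))
  • {7,8}:  v_{7} + v_{8} = 2·v_{4} + v_{9} + v_{11}  →  sig = (2;(1,1,2))
  • {2,4}:  v_{2} + v_{4} = 2·v_{0} + v_{1} + v_{9} + 2·v_{10}  →  sig = (2;(1,1,2,2))
  • {3,8}:  v_{3} + v_{8} = 2·v_{0} + v_{9} + 2·v_{10} + v_{11}  →  sig = (2;(1,1,2,2))
  • {2,8}:  v_{2} + v_{8} = 2·v_{0} + 2·v_{9} + 3·v_{10}  →  sig = (2;(2,2,3))
  • {0,1,11}:  v_{0} + v_{1} + v_{11} = 0  →  sig = (3;())
  • {5,9,10}:  v_{5} + v_{9} + v_{10} = 0  →  sig = (3;())
  • {0,1,6}:  v_{0} + v_{1} + v_{6} = v_{5}  →  sig = (3;(1))
  • {0,7,10}:  v_{0} + v_{7} + v_{10} = v_{4}  →  sig = (3;(1))
  • {6,9,10}:  v_{6} + v_{9} + v_{10} = v_{11}  →  sig = (3;(1))
  • {1,4,11}:  v_{1} + v_{4} + v_{11} = v_{7} + v_{10}  →  sig = (3;(1,1))
  • {4,5,9}:  v_{4} + v_{5} + v_{9} = v_{0} + v_{7}  →  sig = (3;(1,1))
  • {1,4,6}:  v_{1} + v_{4} + v_{6} = v_{5} + v_{7} + v_{10}  →  sig = (3;(1,1,1))
  • {4,6,9}:  v_{4} + v_{6} + v_{9} = v_{0} + v_{7} + v_{11}  →  sig = (3;(1,1,1))
  • {0,1,3,9,10}:  v_{0} + v_{1} + v_{3} + v_{9} + v_{10} = v_{2}  →  sig = (5;(1))
  • {0,4,9,10,11}:  v_{0} + v_{4} + v_{9} + v_{10} + v_{11} = v_{8}  →  sig = (5;(1))

so the primitive-relation signature multiset is
[(2;()), (2;(1)), (2;(1)), (2;(1,1)), (2;(1,1,1)), (2;(1,1,1)), (2;(1,1,1)), (2;(1,1,1)), (2;(1,1,1,1)), (2;(1,1,2)), (2;(1,1,2)), (2;(1,1,2,2)), (2;(1,1,2,2)), (2;(2,2,3)), (3;()), (3;()), (3;(1)), (3;(1)), (3;(1)), (3;(1,1)), (3;(1,1)), (3;(1,1,1)), (3;(1,1,1)), (5;(1)), (5;(1))]


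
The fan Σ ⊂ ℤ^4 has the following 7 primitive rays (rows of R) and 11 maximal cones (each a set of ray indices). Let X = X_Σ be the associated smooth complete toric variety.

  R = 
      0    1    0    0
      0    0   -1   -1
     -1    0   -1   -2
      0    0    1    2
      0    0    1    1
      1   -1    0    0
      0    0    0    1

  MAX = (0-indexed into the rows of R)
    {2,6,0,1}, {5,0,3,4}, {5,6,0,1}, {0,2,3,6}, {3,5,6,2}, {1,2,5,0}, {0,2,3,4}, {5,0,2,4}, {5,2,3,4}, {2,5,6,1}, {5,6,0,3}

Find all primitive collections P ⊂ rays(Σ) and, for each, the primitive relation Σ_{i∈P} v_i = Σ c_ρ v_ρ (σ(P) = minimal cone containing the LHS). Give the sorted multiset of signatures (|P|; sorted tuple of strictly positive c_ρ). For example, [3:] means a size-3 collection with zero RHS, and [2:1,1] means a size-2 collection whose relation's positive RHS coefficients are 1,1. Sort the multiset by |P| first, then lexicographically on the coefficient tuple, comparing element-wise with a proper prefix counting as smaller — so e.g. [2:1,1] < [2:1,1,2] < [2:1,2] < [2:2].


Minimal non-faces — 5 found among 7 rays, 11 max cones:

  • {1,4}:  v_{1} + v_{4} = 0  ⟹  sig = [2:]
  • {1,3}:  v_{1} + v_{3} = v_{6}  ⟹  sig = [2:1]
  • {4,6}:  v_{4} + v_{6} = v_{3}  ⟹  sig = [2:1]
  • {0,2,3,5}:  v_{0} + v_{2} + v_{3} + v_{5} = 0  ⟹  sig = [4:]
  • {0,2,5,6}:  v_{0} + v_{2} + v_{5} + v_{6} = v_{1}  ⟹  sig = [4:1]

Signatures (|P|; sorted positive RHS coefficients), sorted:
    [2:]
    [2:1]
    [2:1]
    [4:]
    [4:1]


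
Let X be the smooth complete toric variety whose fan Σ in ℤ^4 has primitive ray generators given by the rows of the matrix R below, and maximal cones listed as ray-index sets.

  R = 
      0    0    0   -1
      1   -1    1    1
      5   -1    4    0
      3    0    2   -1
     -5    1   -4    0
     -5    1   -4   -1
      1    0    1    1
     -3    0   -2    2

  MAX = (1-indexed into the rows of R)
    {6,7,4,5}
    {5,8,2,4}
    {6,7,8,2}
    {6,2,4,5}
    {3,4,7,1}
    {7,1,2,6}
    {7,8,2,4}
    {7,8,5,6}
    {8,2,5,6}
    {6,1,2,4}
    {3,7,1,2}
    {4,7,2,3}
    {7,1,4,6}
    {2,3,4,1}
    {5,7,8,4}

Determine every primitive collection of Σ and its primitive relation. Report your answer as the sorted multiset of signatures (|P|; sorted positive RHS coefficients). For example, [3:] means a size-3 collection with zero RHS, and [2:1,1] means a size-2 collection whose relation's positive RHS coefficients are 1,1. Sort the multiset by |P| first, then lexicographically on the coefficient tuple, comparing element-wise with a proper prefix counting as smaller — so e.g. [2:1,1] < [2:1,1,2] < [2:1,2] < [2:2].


Σ has 9 primitive collections:

  • {3,5}:  v_{3} + v_{5} = 0  →  sig = [2:]
  • {1,5}:  v_{1} + v_{5} = v_{6}  →  sig = [2:1]
  • {3,6}:  v_{3} + v_{6} = v_{1}  →  sig = [2:1]
  • {3,8}:  v_{3} + v_{8} = v_{2} + v_{7}  →  sig = [2:1,1]
  • {1,8}:  v_{1} + v_{8} = v_{2} + v_{6} + v_{7}  →  sig = [2:1,1,1]
  • {2,5,7}:  v_{2} + v_{5} + v_{7} = v_{8}  →  sig = [3:1]
  • {4,6,8}:  v_{4} + v_{6} + v_{8} = v_{5}  →  sig = [3:1]
  • {2,4,6,7}:  v_{2} + v_{4} + v_{6} + v_{7} = 0  →  sig = [4:]
  • {1,2,4,7}:  v_{1} + v_{2} + v_{4} + v_{7} = v_{3}  →  sig = [4:1]

Hence PRS(X_Σ) =
[[2:], [2:1], [2:1], [2:1,1], [2:1,1,1], [3:1], [3:1], [4:], [4:1]]


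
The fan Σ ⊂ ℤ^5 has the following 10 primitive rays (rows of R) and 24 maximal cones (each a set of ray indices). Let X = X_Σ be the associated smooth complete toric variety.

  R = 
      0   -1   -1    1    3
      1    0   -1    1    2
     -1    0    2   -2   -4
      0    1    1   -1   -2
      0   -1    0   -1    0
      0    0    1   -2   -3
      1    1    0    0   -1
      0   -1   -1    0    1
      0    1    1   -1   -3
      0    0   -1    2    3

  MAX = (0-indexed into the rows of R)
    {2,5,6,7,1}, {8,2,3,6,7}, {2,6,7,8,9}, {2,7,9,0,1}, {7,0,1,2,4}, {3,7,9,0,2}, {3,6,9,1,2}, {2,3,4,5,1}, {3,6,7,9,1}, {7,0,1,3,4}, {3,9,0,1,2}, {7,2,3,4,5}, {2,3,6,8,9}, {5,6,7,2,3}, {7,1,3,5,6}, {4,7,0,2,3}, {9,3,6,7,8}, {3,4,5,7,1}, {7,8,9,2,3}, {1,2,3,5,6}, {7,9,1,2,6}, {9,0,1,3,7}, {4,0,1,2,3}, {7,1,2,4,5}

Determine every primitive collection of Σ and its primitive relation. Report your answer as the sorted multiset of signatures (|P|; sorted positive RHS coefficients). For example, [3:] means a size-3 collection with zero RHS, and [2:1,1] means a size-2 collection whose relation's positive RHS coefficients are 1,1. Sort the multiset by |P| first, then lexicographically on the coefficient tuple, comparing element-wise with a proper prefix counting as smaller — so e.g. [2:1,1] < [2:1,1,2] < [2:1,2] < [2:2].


The 11 primitive collections of Σ (r=10, n=5):

  {0,8}:  v_{0} + v_{8} = 0 — sig = [2:]
  {5,9}:  v_{5} + v_{9} = 0 — sig = [2:]
  {0,5}:  v_{0} + v_{5} = v_{4} — sig = [2:1]
  {0,6}:  v_{0} + v_{6} = v_{1} — sig = [2:1]
  {1,8}:  v_{1} + v_{8} = v_{6} — sig = [2:1]
  {4,8}:  v_{4} + v_{8} = v_{5} — sig = [2:1]
  {4,9}:  v_{4} + v_{9} = v_{0} — sig = [2:1]
  {4,6}:  v_{4} + v_{6} = v_{1} + v_{5} — sig = [2:1,1]
  {5,8}:  v_{5} + v_{8} = v_{2} + v_{3} + v_{6} + v_{7} — sig = [2:1,1,1,1]
  {1,2,3,7}:  v_{1} + v_{2} + v_{3} + v_{7} = v_{5} — sig = [4:1]
  {2,3,6,7,9}:  v_{2} + v_{3} + v_{6} + v_{7} + v_{9} = v_{8} — sig = [5:1]

Signatures (|P|; sorted positive RHS coefficients), sorted:
    |P|=2: 9 collections, coeffs (), (), (1), (1), (1), (1), (1), (1,1), (1,1,1,1)
    |P|=4: 1 collection, coeffs (1)
    |P|=5: 1 collection, coeffs (1)


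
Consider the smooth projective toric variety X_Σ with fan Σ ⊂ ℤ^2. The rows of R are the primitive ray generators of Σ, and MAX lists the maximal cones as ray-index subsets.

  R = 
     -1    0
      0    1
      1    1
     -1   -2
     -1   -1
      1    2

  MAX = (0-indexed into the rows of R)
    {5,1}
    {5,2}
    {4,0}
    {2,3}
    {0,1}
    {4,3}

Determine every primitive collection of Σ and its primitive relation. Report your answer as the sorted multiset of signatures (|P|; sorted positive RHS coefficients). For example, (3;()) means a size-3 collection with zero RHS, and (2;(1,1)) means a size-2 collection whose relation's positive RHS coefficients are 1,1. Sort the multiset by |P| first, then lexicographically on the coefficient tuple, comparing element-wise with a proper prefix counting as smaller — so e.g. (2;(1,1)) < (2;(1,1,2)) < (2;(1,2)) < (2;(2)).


Σ has 9 primitive collections:

  {2,4}:  v_{2} + v_{4} = 0  ⇒ sig = (2;())
  {3,5}:  v_{3} + v_{5} = 0  ⇒ sig = (2;())
  {0,2}:  v_{0} + v_{2} = v_{1}  ⇒ sig = (2;(1))
  {1,2}:  v_{1} + v_{2} = v_{5}  ⇒ sig = (2;(1))
  {1,3}:  v_{1} + v_{3} = v_{4}  ⇒ sig = (2;(1))
  {1,4}:  v_{1} + v_{4} = v_{0}  ⇒ sig = (2;(1))
  {4,5}:  v_{4} + v_{5} = v_{1}  ⇒ sig = (2;(1))
  {0,3}:  v_{0} + v_{3} = 2·v_{4}  ⇒ sig = (2;(2))
  {0,5}:  v_{0} + v_{5} = 2·v_{1}  ⇒ sig = (2;(2))

Hence PRS(X_Σ) =
{ (2;()) ×2,  (2;(1)) ×5,  (2;(2)) ×2 }


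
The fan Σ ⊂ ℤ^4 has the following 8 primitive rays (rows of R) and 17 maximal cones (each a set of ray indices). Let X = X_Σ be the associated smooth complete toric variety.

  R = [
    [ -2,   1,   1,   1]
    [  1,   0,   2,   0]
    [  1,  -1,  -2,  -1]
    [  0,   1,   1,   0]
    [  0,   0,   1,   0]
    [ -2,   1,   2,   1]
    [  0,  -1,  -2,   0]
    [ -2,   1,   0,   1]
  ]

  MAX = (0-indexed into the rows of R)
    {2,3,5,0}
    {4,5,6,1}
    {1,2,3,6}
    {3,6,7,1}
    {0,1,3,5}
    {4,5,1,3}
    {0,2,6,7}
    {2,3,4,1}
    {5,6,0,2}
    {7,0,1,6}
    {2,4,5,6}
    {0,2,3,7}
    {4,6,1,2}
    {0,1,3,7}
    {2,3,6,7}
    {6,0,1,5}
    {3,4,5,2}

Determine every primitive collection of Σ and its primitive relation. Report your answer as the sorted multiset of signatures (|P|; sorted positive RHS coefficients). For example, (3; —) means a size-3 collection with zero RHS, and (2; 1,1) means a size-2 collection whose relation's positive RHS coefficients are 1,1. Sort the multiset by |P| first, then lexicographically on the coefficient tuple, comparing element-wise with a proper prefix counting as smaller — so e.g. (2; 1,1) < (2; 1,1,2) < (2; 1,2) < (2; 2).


Σ has 9 primitive collections:

  {0,4}:  v_{0} + v_{4} = v_{5}  ⟹  sig = (2; 1)
  {4,7}:  v_{4} + v_{7} = v_{0}  ⟹  sig = (2; 1)
  {5,7}:  v_{5} + v_{7} = 2·v_{0}  ⟹  sig = (2; 2)
  {1,2,7}:  v_{1} + v_{2} + v_{7} = 0  ⟹  sig = (3; —)
  {3,4,6}:  v_{3} + v_{4} + v_{6} = 0  ⟹  sig = (3; —)
  {0,1,2}:  v_{0} + v_{1} + v_{2} = v_{4}  ⟹  sig = (3; 1)
  {0,3,6}:  v_{0} + v_{3} + v_{6} = v_{7}  ⟹  sig = (3; 1)
  {3,5,6}:  v_{3} + v_{5} + v_{6} = v_{0}  ⟹  sig = (3; 1)
  {1,2,5}:  v_{1} + v_{2} + v_{5} = 2·v_{4}  ⟹  sig = (3; 2)

Signatures (|P|; sorted positive RHS coefficients), sorted:
    (2; 1)
    (2; 1)
    (2; 2)
    (3; —)
    (3; —)
    (3; 1)
    (3; 1)
    (3; 1)
    (3; 2)


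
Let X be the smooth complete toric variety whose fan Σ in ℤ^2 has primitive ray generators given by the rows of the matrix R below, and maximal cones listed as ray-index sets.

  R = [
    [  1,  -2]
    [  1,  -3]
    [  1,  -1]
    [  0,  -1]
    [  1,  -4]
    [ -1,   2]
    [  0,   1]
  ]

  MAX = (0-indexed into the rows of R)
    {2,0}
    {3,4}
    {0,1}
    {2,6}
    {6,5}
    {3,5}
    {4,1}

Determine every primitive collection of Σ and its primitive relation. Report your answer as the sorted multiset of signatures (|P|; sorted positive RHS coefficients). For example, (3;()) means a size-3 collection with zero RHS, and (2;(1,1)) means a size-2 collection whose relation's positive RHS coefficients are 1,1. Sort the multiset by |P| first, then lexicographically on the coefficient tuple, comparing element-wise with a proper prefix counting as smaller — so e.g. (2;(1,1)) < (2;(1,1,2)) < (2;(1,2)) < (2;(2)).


The 14 primitive collections of Σ (r=7, n=2):

  P = {0,5}:  v_{0} + v_{5} = 0 — sig = (2;())
  P = {3,6}:  v_{3} + v_{6} = 0 — sig = (2;())
  P = {0,3}:  v_{0} + v_{3} = v_{1} — sig = (2;(1))
  P = {0,6}:  v_{0} + v_{6} = v_{2} — sig = (2;(1))
  P = {1,3}:  v_{1} + v_{3} = v_{4} — sig = (2;(1))
  P = {1,5}:  v_{1} + v_{5} = v_{3} — sig = (2;(1))
  P = {1,6}:  v_{1} + v_{6} = v_{0} — sig = (2;(1))
  P = {2,3}:  v_{2} + v_{3} = v_{0} — sig = (2;(1))
  P = {2,5}:  v_{2} + v_{5} = v_{6} — sig = (2;(1))
  P = {4,6}:  v_{4} + v_{6} = v_{1} — sig = (2;(1))
  P = {2,4}:  v_{2} + v_{4} = v_{0} + v_{1} — sig = (2;(1,1))
  P = {0,4}:  v_{0} + v_{4} = 2·v_{1} — sig = (2;(2))
  P = {1,2}:  v_{1} + v_{2} = 2·v_{0} — sig = (2;(2))
  P = {4,5}:  v_{4} + v_{5} = 2·v_{3} — sig = (2;(2))

so the primitive-relation signature multiset is
{ (2;()) ×2,  (2;(1)) ×8,  (2;(1,1)),  (2;(2)) ×3 }


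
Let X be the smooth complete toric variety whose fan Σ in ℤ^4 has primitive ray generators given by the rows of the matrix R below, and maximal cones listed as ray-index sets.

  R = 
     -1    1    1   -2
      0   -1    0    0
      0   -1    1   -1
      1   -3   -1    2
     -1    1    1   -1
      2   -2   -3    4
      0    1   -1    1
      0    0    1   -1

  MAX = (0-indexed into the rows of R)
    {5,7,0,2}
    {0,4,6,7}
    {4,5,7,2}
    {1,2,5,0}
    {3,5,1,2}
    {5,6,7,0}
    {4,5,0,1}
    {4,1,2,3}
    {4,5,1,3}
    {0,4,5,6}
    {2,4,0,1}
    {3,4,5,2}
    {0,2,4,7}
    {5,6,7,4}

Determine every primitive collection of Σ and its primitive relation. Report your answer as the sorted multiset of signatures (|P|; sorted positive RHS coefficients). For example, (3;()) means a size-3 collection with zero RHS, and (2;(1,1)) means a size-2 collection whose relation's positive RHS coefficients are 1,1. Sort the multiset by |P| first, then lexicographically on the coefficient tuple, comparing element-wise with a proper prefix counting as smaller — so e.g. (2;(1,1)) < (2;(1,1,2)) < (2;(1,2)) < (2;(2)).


Primitive collections (9):

  P={2,6}:  v_{2} + v_{6} = 0  ⇒ sig = (2;())
  P={1,7}:  v_{1} + v_{7} = v_{2}  ⇒ sig = (2;(1))
  P={1,6}:  v_{1} + v_{6} = v_{0} + v_{4} + v_{5}  ⇒ sig = (2;(1,1,1))
  P={3,6}:  v_{3} + v_{6} = v_{1} + v_{4} + v_{5}  ⇒ sig = (2;(1,1,1))
  P={3,7}:  v_{3} + v_{7} = 2·v_{2} + v_{4} + v_{5}  ⇒ sig = (2;(1,1,2))
  P={0,3}:  v_{0} + v_{3} = 2·v_{1}  ⇒ sig = (2;(2))
  P={0,4,5,7}:  v_{0} + v_{4} + v_{5} + v_{7} = 0  ⇒ sig = (4;())
  P={0,2,4,5}:  v_{0} + v_{2} + v_{4} + v_{5} = v_{1}  ⇒ sig = (4;(1))
  P={1,2,4,5}:  v_{1} + v_{2} + v_{4} + v_{5} = v_{3}  ⇒ sig = (4;(1))

so the primitive-relation signature multiset is
    (2;())
    (2;(1))
    (2;(1,1,1))
    (2;(1,1,1))
    (2;(1,1,2))
    (2;(2))
    (4;())
    (4;(1))
    (4;(1))


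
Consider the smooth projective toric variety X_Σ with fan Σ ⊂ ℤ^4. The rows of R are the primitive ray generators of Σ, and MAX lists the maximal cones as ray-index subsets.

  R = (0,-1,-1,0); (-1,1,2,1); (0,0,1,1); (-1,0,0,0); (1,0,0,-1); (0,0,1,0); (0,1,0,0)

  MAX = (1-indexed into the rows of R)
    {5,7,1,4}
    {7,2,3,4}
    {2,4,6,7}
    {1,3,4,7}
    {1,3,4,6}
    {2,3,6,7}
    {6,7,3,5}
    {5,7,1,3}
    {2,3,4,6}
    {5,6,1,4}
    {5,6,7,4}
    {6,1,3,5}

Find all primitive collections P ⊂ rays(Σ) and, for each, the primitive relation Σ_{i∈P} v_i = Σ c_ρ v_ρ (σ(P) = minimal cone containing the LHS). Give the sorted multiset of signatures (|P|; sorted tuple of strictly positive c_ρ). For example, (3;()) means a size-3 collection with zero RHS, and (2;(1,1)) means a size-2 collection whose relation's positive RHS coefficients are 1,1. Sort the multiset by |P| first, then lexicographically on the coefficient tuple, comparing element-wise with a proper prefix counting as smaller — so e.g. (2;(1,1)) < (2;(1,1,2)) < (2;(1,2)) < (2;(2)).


5 collections generate NE(X_Σ); each relation:

  {1,2}:  v_{1} + v_{2} = v_{3} + v_{4}  →  sig = (2;(1,1))
  {2,5}:  v_{2} + v_{5} = 2·v_{6} + v_{7}  →  sig = (2;(1,2))
  {1,6,7}:  v_{1} + v_{6} + v_{7} = 0  →  sig = (3;())
  {3,4,5}:  v_{3} + v_{4} + v_{5} = v_{6}  →  sig = (3;(1))
  {3,4,6,7}:  v_{3} + v_{4} + v_{6} + v_{7} = v_{2}  →  sig = (4;(1))

so the primitive-relation signature multiset is
    (2;(1,1))
    (2;(1,2))
    (3;())
    (3;(1))
    (4;(1))


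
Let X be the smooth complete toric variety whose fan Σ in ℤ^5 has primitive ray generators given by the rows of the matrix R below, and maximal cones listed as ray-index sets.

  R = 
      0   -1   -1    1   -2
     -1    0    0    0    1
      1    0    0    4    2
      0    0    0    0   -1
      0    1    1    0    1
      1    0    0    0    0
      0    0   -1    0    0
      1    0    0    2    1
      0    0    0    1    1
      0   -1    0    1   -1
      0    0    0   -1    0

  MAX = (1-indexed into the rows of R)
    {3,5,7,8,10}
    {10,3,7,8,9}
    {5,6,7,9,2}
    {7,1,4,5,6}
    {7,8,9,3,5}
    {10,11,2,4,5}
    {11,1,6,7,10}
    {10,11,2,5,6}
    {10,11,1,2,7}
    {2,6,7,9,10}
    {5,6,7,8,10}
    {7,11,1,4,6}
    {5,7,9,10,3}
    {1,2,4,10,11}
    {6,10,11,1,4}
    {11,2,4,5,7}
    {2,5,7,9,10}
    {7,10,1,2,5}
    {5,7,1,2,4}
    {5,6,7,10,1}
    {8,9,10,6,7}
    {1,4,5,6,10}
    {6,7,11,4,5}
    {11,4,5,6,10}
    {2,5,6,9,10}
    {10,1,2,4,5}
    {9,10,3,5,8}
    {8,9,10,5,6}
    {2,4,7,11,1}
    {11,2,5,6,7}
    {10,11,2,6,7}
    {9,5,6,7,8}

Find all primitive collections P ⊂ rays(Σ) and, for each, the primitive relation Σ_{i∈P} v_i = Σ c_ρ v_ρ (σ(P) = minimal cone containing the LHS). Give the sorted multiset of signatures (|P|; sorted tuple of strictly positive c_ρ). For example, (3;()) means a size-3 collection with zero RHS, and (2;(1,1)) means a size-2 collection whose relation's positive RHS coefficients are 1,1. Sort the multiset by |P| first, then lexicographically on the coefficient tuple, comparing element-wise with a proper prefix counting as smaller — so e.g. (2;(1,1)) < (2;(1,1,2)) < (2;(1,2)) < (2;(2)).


Σ has 20 primitive collections:

  P={3,11}:  v_{3} + v_{11} = v_{8} + v_{9}  ⇒ sig = (2;(1,1))
  P={8,11}:  v_{8} + v_{11} = v_{6} + v_{9}  ⇒ sig = (2;(1,1))
  P={9,11}:  v_{9} + v_{11} = v_{2} + v_{6}  ⇒ sig = (2;(1,1))
  P={4,9}:  v_{4} + v_{9} = v_{5} + v_{7} + v_{10}  ⇒ sig = (2;(1,1,1))
  P={2,3}:  v_{2} + v_{3} = v_{5} + v_{7} + 3·v_{9} + v_{10}  ⇒ sig = (2;(1,1,1,3))
  P={1,9}:  v_{1} + v_{9} = v_{5} + 2·v_{7} + 2·v_{10}  ⇒ sig = (2;(1,2,2))
  P={3,4}:  v_{3} + v_{4} = 2·v_{5} + 2·v_{7} + v_{8} + 2·v_{10}  ⇒ sig = (2;(1,2,2,2))
  P={4,8}:  v_{4} + v_{8} = 2·v_{5} + v_{6} + 2·v_{7} + 2·v_{10}  ⇒ sig = (2;(1,2,2,2))
  P={1,3}:  v_{1} + v_{3} = 2·v_{5} + 3·v_{7} + v_{8} + 3·v_{10}  ⇒ sig = (2;(1,2,3,3))
  P={1,8}:  v_{1} + v_{8} = 2·v_{5} + v_{6} + 3·v_{7} + 3·v_{10}  ⇒ sig = (2;(1,2,3,3))
  P={2,8}:  v_{2} + v_{8} = 2·v_{9}  ⇒ sig = (2;(2))
  P={3,6}:  v_{3} + v_{6} = 2·v_{8}  ⇒ sig = (2;(2))
  P={2,4,6}:  v_{2} + v_{4} + v_{6} = 0  ⇒ sig = (3;())
  P={1,5,11}:  v_{1} + v_{5} + v_{11} = v_{4}  ⇒ sig = (3;(1))
  P={4,7,10}:  v_{4} + v_{7} + v_{10} = v_{1}  ⇒ sig = (3;(1))
  P={1,2,6}:  v_{1} + v_{2} + v_{6} = v_{7} + v_{10}  ⇒ sig = (3;(1,1))
  P={5,7,10,11}:  v_{5} + v_{7} + v_{10} + v_{11} = 0  ⇒ sig = (4;())
  P={2,5,6,7,10}:  v_{2} + v_{5} + v_{6} + v_{7} + v_{10} = v_{9}  ⇒ sig = (5;(1))
  P={5,6,7,9,10}:  v_{5} + v_{6} + v_{7} + v_{9} + v_{10} = v_{8}  ⇒ sig = (5;(1))
  P={5,7,8,9,10}:  v_{5} + v_{7} + v_{8} + v_{9} + v_{10} = v_{3}  ⇒ sig = (5;(1))

Sorted signature multiset PRS(X):
[(2;(1,1)), (2;(1,1)), (2;(1,1)), (2;(1,1,1)), (2;(1,1,1,3)), (2;(1,2,2)), (2;(1,2,2,2)), (2;(1,2,2,2)), (2;(1,2,3,3)), (2;(1,2,3,3)), (2;(2)), (2;(2)), (3;()), (3;(1)), (3;(1)), (3;(1,1)), (4;()), (5;(1)), (5;(1)), (5;(1))]


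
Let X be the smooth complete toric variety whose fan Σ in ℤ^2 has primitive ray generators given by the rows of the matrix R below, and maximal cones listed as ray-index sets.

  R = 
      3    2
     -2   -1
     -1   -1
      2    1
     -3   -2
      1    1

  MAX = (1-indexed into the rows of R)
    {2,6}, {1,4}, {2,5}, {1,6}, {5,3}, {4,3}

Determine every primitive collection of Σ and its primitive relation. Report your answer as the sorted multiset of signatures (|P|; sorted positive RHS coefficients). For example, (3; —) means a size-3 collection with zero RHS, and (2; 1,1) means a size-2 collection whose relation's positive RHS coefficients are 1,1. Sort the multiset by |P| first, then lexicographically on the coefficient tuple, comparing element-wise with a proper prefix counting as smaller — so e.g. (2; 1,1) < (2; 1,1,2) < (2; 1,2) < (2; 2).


Primitive collections (9):

  {1,5}:  v_{1} + v_{5} = 0 ; sig = (2; —)
  {2,4}:  v_{2} + v_{4} = 0 ; sig = (2; —)
  {3,6}:  v_{3} + v_{6} = 0 ; sig = (2; —)
  {1,2}:  v_{1} + v_{2} = v_{6} ; sig = (2; 1)
  {1,3}:  v_{1} + v_{3} = v_{4} ; sig = (2; 1)
  {2,3}:  v_{2} + v_{3} = v_{5} ; sig = (2; 1)
  {4,5}:  v_{4} + v_{5} = v_{3} ; sig = (2; 1)
  {4,6}:  v_{4} + v_{6} = v_{1} ; sig = (2; 1)
  {5,6}:  v_{5} + v_{6} = v_{2} ; sig = (2; 1)

Sorted signature multiset PRS(X):
{ (2; —) ×3,  (2; 1) ×6 }


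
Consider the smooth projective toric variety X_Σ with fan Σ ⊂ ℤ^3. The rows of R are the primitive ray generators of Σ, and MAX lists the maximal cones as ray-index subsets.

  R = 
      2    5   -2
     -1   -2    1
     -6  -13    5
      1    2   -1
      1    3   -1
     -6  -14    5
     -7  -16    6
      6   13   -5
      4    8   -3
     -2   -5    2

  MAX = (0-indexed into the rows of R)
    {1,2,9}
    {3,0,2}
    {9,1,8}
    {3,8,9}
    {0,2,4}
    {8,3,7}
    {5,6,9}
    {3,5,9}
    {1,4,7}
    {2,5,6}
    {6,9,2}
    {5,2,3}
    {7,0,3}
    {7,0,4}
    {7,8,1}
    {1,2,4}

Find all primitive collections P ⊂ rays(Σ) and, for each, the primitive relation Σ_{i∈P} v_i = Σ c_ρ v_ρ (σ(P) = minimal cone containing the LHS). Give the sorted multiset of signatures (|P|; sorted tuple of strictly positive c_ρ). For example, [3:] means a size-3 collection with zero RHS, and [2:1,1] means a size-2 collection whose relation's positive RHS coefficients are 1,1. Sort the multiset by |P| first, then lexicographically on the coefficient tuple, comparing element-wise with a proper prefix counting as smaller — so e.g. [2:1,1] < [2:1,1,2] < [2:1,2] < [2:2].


23 collections generate NE(X_Σ); each relation:

  • {0,9}:  v_{0} + v_{9} = 0  →  sig = [2:]
  • {1,3}:  v_{1} + v_{3} = 0  →  sig = [2:]
  • {2,7}:  v_{2} + v_{7} = 0  →  sig = [2:]
  • {0,1}:  v_{0} + v_{1} = v_{4}  →  sig = [2:1]
  • {0,8}:  v_{0} + v_{8} = v_{7}  →  sig = [2:1]
  • {1,5}:  v_{1} + v_{5} = v_{6}  →  sig = [2:1]
  • {2,8}:  v_{2} + v_{8} = v_{9}  →  sig = [2:1]
  • {3,4}:  v_{3} + v_{4} = v_{0}  →  sig = [2:1]
  • {3,6}:  v_{3} + v_{6} = v_{5}  →  sig = [2:1]
  • {4,6}:  v_{4} + v_{6} = v_{2}  →  sig = [2:1]
  • {4,9}:  v_{4} + v_{9} = v_{1}  →  sig = [2:1]
  • {7,9}:  v_{7} + v_{9} = v_{8}  →  sig = [2:1]
  • {0,6}:  v_{0} + v_{6} = v_{2} + v_{3}  →  sig = [2:1,1]
  • {1,6}:  v_{1} + v_{6} = v_{2} + v_{9}  →  sig = [2:1,1]
  • {4,5}:  v_{4} + v_{5} = v_{2} + v_{3}  →  sig = [2:1,1]
  • {4,8}:  v_{4} + v_{8} = v_{1} + v_{7}  →  sig = [2:1,1]
  • {6,7}:  v_{6} + v_{7} = v_{3} + v_{9}  →  sig = [2:1,1]
  • {0,5}:  v_{0} + v_{5} = v_{2} + 2·v_{3}  →  sig = [2:1,2]
  • {5,7}:  v_{5} + v_{7} = 2·v_{3} + v_{9}  →  sig = [2:1,2]
  • {6,8}:  v_{6} + v_{8} = v_{3} + 2·v_{9}  →  sig = [2:1,2]
  • {5,8}:  v_{5} + v_{8} = 2·v_{3} + 2·v_{9}  →  sig = [2:2,2]
  • {2,3,9}:  v_{2} + v_{3} + v_{9} = v_{6}  →  sig = [3:1]
  • {2,5,9}:  v_{2} + v_{5} + v_{9} = 2·v_{6}  →  sig = [3:2]

Sorted signature multiset PRS(X):
    |P|=2: 21 collections, coeffs (), (), (), (1), (1), (1), (1), (1), (1), (1), (1), (1), (1,1), (1,1), (1,1), (1,1), (1,1), (1,2), (1,2), (1,2), (2,2)
    |P|=3: 2 collections, coeffs (1), (2)


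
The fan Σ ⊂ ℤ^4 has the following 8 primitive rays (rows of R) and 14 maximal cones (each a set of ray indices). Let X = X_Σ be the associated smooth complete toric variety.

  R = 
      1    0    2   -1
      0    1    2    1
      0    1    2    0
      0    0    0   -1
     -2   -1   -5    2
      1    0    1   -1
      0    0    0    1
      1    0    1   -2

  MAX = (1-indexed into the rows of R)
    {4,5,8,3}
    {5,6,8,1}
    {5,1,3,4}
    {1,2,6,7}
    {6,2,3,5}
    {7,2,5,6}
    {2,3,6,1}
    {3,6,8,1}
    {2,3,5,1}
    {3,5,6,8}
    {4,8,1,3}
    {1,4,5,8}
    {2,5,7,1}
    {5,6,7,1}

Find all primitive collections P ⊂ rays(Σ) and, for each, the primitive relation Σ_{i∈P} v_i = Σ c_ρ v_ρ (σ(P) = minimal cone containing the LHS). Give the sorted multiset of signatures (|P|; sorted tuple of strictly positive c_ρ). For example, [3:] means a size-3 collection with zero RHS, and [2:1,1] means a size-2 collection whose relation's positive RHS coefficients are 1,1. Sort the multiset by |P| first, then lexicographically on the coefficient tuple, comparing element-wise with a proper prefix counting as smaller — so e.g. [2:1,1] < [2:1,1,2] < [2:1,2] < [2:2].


The 9 primitive collections of Σ (r=8, n=4):

  • {4,7}:  v_{4} + v_{7} = 0  ⇒ sig = [2:]
  • {2,4}:  v_{2} + v_{4} = v_{3}  ⇒ sig = [2:1]
  • {3,7}:  v_{3} + v_{7} = v_{2}  ⇒ sig = [2:1]
  • {4,6}:  v_{4} + v_{6} = v_{8}  ⇒ sig = [2:1]
  • {7,8}:  v_{7} + v_{8} = v_{6}  ⇒ sig = [2:1]
  • {2,8}:  v_{2} + v_{8} = v_{3} + v_{6}  ⇒ sig = [2:1,1]
  • {1,3,5,6}:  v_{1} + v_{3} + v_{5} + v_{6} = 0  ⇒ sig = [4:]
  • {1,2,5,6}:  v_{1} + v_{2} + v_{5} + v_{6} = v_{7}  ⇒ sig = [4:1]
  • {1,3,5,8}:  v_{1} + v_{3} + v_{5} + v_{8} = v_{4}  ⇒ sig = [4:1]

Sorted signature multiset PRS(X):
    [2:]
    [2:1]
    [2:1]
    [2:1]
    [2:1]
    [2:1,1]
    [4:]
    [4:1]
    [4:1]


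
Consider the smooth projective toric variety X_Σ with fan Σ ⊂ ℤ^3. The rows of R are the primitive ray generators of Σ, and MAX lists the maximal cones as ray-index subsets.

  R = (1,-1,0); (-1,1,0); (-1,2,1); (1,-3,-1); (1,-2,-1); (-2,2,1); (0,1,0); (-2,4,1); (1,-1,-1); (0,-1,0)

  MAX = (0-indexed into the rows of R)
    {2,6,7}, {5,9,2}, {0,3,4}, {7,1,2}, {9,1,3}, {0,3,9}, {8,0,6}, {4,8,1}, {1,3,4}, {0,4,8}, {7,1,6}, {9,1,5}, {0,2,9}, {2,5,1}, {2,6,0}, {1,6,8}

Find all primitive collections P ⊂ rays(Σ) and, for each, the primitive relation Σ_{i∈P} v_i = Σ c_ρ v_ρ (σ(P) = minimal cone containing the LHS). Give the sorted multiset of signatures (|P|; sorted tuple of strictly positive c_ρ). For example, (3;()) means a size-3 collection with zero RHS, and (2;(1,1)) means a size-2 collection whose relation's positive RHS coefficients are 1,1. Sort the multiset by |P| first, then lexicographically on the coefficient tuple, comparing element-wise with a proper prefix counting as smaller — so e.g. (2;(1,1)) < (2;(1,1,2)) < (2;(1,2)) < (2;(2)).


|primitive collections| = 23. Relations:

  P={0,1}:  v_{0} + v_{1} = 0 — sig = (2;())
  P={2,4}:  v_{2} + v_{4} = 0 — sig = (2;())
  P={6,9}:  v_{6} + v_{9} = 0 — sig = (2;())
  P={2,3}:  v_{2} + v_{3} = v_{9} — sig = (2;(1))
  P={2,8}:  v_{2} + v_{8} = v_{6} — sig = (2;(1))
  P={3,6}:  v_{3} + v_{6} = v_{4} — sig = (2;(1))
  P={3,7}:  v_{3} + v_{7} = v_{1} — sig = (2;(1))
  P={4,6}:  v_{4} + v_{6} = v_{8} — sig = (2;(1))
  P={4,9}:  v_{4} + v_{9} = v_{3} — sig = (2;(1))
  P={5,8}:  v_{5} + v_{8} = v_{1} — sig = (2;(1))
  P={8,9}:  v_{8} + v_{9} = v_{4} — sig = (2;(1))
  P={0,5}:  v_{0} + v_{5} = v_{2} + v_{9} — sig = (2;(1,1))
  P={0,7}:  v_{0} + v_{7} = v_{2} + v_{6} — sig = (2;(1,1))
  P={4,5}:  v_{4} + v_{5} = v_{1} + v_{9} — sig = (2;(1,1))
  P={4,7}:  v_{4} + v_{7} = v_{1} + v_{6} — sig = (2;(1,1))
  P={5,6}:  v_{5} + v_{6} = v_{1} + v_{2} — sig = (2;(1,1))
  P={7,9}:  v_{7} + v_{9} = v_{1} + v_{2} — sig = (2;(1,1))
  P={3,5}:  v_{3} + v_{5} = v_{1} + 2·v_{9} — sig = (2;(1,2))
  P={7,8}:  v_{7} + v_{8} = v_{1} + 2·v_{6} — sig = (2;(1,2))
  P={3,8}:  v_{3} + v_{8} = 2·v_{4} — sig = (2;(2))
  P={5,7}:  v_{5} + v_{7} = 2·v_{1} + 2·v_{2} — sig = (2;(2,2))
  P={1,2,6}:  v_{1} + v_{2} + v_{6} = v_{7} — sig = (3;(1))
  P={1,2,9}:  v_{1} + v_{2} + v_{9} = v_{5} — sig = (3;(1))

so the primitive-relation signature multiset is
    |P|=2: 21 collections, coeffs (), (), (), (1), (1), (1), (1), (1), (1), (1), (1), (1,1), (1,1), (1,1), (1,1), (1,1), (1,1), (1,2), (1,2), (2), (2,2)
    |P|=3: 2 collections, coeffs (1), (1)


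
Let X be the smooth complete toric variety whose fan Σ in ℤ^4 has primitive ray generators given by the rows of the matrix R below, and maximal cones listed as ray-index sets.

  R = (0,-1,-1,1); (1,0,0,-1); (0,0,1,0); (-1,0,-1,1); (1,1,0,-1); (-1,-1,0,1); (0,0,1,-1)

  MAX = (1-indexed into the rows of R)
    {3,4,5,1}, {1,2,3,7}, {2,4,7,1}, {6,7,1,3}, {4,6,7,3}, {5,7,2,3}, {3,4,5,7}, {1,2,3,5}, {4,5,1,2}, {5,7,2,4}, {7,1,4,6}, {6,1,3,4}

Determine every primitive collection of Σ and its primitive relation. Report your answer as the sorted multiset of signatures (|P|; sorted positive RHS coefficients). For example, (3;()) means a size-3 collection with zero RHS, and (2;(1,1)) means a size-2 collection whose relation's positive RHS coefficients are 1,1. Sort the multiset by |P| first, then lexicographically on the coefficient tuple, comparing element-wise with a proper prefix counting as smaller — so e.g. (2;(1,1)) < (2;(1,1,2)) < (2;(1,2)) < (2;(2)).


5 collections generate NE(X_Σ); each relation:

  {5,6}:  v_{5} + v_{6} = 0  ⇒ sig = (2;())
  {2,6}:  v_{2} + v_{6} = v_{1} + v_{7}  ⇒ sig = (2;(1,1))
  {2,3,4}:  v_{2} + v_{3} + v_{4} = 0  ⇒ sig = (3;())
  {1,5,7}:  v_{1} + v_{5} + v_{7} = v_{2}  ⇒ sig = (3;(1))
  {1,3,4,7}:  v_{1} + v_{3} + v_{4} + v_{7} = v_{6}  ⇒ sig = (4;(1))

Signatures (|P|; sorted positive RHS coefficients), sorted:
{ (2;()),  (2;(1,1)),  (3;()),  (3;(1)),  (4;(1)) }


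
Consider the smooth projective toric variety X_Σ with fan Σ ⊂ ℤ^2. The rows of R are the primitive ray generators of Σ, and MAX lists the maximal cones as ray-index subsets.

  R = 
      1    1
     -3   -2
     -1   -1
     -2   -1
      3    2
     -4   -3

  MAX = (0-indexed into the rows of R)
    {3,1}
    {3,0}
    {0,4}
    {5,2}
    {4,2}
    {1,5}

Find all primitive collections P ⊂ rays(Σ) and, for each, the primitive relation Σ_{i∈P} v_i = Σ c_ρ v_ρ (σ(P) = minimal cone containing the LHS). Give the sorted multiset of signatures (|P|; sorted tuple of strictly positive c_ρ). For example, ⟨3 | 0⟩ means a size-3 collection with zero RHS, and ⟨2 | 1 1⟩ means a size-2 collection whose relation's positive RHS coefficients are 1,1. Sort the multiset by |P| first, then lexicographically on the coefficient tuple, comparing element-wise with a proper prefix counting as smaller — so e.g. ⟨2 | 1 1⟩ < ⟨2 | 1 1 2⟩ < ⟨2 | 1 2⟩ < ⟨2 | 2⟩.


Δ(Σ) — 6 vertices, 9 min non-faces:

  P={0,2}:  v_{0} + v_{2} = 0  so sig = ⟨2 | 0⟩
  P={1,4}:  v_{1} + v_{4} = 0  so sig = ⟨2 | 0⟩
  P={0,1}:  v_{0} + v_{1} = v_{3}  so sig = ⟨2 | 1⟩
  P={0,5}:  v_{0} + v_{5} = v_{1}  so sig = ⟨2 | 1⟩
  P={1,2}:  v_{1} + v_{2} = v_{5}  so sig = ⟨2 | 1⟩
  P={2,3}:  v_{2} + v_{3} = v_{1}  so sig = ⟨2 | 1⟩
  P={3,4}:  v_{3} + v_{4} = v_{0}  so sig = ⟨2 | 1⟩
  P={4,5}:  v_{4} + v_{5} = v_{2}  so sig = ⟨2 | 1⟩
  P={3,5}:  v_{3} + v_{5} = 2·v_{1}  so sig = ⟨2 | 2⟩

so the primitive-relation signature multiset is
    ⟨2 | 0⟩
    ⟨2 | 0⟩
    ⟨2 | 1⟩
    ⟨2 | 1⟩
    ⟨2 | 1⟩
    ⟨2 | 1⟩
    ⟨2 | 1⟩
    ⟨2 | 1⟩
    ⟨2 | 2⟩


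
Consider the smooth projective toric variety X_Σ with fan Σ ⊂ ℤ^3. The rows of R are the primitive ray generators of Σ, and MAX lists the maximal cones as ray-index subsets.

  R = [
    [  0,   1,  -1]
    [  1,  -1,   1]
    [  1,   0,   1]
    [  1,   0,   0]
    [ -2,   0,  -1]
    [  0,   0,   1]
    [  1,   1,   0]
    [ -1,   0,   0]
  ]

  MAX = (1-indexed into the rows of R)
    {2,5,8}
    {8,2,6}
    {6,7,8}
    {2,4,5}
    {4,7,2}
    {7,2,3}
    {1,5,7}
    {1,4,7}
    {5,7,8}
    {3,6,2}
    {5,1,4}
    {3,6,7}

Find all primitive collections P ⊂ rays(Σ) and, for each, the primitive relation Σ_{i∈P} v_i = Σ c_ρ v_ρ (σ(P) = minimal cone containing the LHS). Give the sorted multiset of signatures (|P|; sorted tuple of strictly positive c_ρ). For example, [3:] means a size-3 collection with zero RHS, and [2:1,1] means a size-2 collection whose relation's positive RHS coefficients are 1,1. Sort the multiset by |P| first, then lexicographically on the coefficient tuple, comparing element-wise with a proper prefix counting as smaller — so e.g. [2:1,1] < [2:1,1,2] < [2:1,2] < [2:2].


Minimal non-faces — 14 found among 8 rays, 12 max cones:

  • {4,8}:  v_{4} + v_{8} = 0 — sig = [2:]
  • {1,2}:  v_{1} + v_{2} = v_{4} — sig = [2:1]
  • {1,3}:  v_{1} + v_{3} = v_{7} — sig = [2:1]
  • {3,5}:  v_{3} + v_{5} = v_{8} — sig = [2:1]
  • {3,8}:  v_{3} + v_{8} = v_{6} — sig = [2:1]
  • {4,6}:  v_{4} + v_{6} = v_{3} — sig = [2:1]
  • {1,6}:  v_{1} + v_{6} = v_{7} + v_{8} — sig = [2:1,1]
  • {1,8}:  v_{1} + v_{8} = v_{5} + v_{7} — sig = [2:1,1]
  • {3,4}:  v_{3} + v_{4} = v_{2} + v_{7} — sig = [2:1,1]
  • {5,6}:  v_{5} + v_{6} = 2·v_{8} — sig = [2:2]
  • {2,5,7}:  v_{2} + v_{5} + v_{7} = 0 — sig = [3:]
  • {2,7,8}:  v_{2} + v_{7} + v_{8} = v_{3} — sig = [3:1]
  • {4,5,7}:  v_{4} + v_{5} + v_{7} = v_{1} — sig = [3:1]
  • {2,6,7}:  v_{2} + v_{6} + v_{7} = 2·v_{3} — sig = [3:2]

Hence PRS(X_Σ) =
    |P|=2: 10 collections, coeffs (), (1), (1), (1), (1), (1), (1,1), (1,1), (1,1), (2)
    |P|=3: 4 collections, coeffs (), (1), (1), (2)


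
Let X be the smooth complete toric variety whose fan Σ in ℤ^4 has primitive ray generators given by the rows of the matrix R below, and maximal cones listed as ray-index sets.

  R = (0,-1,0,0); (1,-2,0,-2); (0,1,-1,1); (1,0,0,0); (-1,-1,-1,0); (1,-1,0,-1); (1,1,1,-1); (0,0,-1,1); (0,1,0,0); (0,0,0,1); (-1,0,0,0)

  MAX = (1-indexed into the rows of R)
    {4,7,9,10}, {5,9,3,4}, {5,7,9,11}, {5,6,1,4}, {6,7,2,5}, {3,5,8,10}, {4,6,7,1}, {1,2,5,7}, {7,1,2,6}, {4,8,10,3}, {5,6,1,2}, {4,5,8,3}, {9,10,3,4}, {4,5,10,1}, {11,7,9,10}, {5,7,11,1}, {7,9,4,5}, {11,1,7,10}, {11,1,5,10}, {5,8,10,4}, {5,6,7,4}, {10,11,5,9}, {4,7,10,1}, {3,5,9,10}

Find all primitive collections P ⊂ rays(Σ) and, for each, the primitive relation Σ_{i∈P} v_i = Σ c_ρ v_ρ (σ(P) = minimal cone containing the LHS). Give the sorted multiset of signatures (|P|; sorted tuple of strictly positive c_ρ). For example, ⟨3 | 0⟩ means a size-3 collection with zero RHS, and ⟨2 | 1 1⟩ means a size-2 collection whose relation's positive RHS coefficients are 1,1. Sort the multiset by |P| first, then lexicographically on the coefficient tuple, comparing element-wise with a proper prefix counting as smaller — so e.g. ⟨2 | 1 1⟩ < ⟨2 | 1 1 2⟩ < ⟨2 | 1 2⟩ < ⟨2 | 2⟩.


Σ has 25 primitive collections:

  • {1,9}:  v_{1} + v_{9} = 0  ⇒ sig = ⟨2 | 0⟩
  • {4,11}:  v_{4} + v_{11} = 0  ⇒ sig = ⟨2 | 0⟩
  • {1,3}:  v_{1} + v_{3} = v_{8}  ⇒ sig = ⟨2 | 1⟩
  • {8,9}:  v_{8} + v_{9} = v_{3}  ⇒ sig = ⟨2 | 1⟩
  • {2,10}:  v_{2} + v_{10} = v_{1} + v_{6}  ⇒ sig = ⟨2 | 1 1⟩
  • {6,10}:  v_{6} + v_{10} = v_{1} + v_{4}  ⇒ sig = ⟨2 | 1 1⟩
  • {7,8}:  v_{7} + v_{8} = v_{4} + v_{9}  ⇒ sig = ⟨2 | 1 1⟩
  • {1,8}:  v_{1} + v_{8} = v_{4} + v_{5} + v_{10}  ⇒ sig = ⟨2 | 1 1 1⟩
  • {2,8}:  v_{2} + v_{8} = v_{4} + v_{5} + v_{6}  ⇒ sig = ⟨2 | 1 1 1⟩
  • {2,9}:  v_{2} + v_{9} = v_{5} + v_{6} + v_{7}  ⇒ sig = ⟨2 | 1 1 1⟩
  • {6,9}:  v_{6} + v_{9} = v_{4} + v_{5} + v_{7}  ⇒ sig = ⟨2 | 1 1 1⟩
  • {6,11}:  v_{6} + v_{11} = v_{1} + v_{5} + v_{7}  ⇒ sig = ⟨2 | 1 1 1⟩
  • {8,11}:  v_{8} + v_{11} = v_{5} + v_{9} + v_{10}  ⇒ sig = ⟨2 | 1 1 1⟩
  • {3,6}:  v_{3} + v_{6} = 2·v_{4} + v_{5} + v_{9}  ⇒ sig = ⟨2 | 1 1 2⟩
  • {3,11}:  v_{3} + v_{11} = v_{5} + 2·v_{9} + v_{10}  ⇒ sig = ⟨2 | 1 1 2⟩
  • {3,7}:  v_{3} + v_{7} = v_{4} + 2·v_{9}  ⇒ sig = ⟨2 | 1 2⟩
  • {6,8}:  v_{6} + v_{8} = 2·v_{4} + v_{5}  ⇒ sig = ⟨2 | 1 2⟩
  • {2,3}:  v_{2} + v_{3} = 2·v_{4} + 2·v_{5} + v_{7}  ⇒ sig = ⟨2 | 1 2 2⟩
  • {2,4}:  v_{2} + v_{4} = 2·v_{6}  ⇒ sig = ⟨2 | 2⟩
  • {2,11}:  v_{2} + v_{11} = 2·v_{1} + 2·v_{5} + 2·v_{7}  ⇒ sig = ⟨2 | 2 2 2⟩
  • {5,7,10}:  v_{5} + v_{7} + v_{10} = 0  ⇒ sig = ⟨3 | 0⟩
  • {1,4,5,7}:  v_{1} + v_{4} + v_{5} + v_{7} = v_{6}  ⇒ sig = ⟨4 | 1⟩
  • {1,5,6,7}:  v_{1} + v_{5} + v_{6} + v_{7} = v_{2}  ⇒ sig = ⟨4 | 1⟩
  • {4,5,9,10}:  v_{4} + v_{5} + v_{9} + v_{10} = v_{8}  ⇒ sig = ⟨4 | 1⟩
  • {3,4,5,10}:  v_{3} + v_{4} + v_{5} + v_{10} = 2·v_{8}  ⇒ sig = ⟨4 | 2⟩

Hence PRS(X_Σ) =
    |P|=2: 20 collections, coeffs (), (), (1), (1), (1,1), (1,1), (1,1), (1,1,1), (1,1,1), (1,1,1), (1,1,1), (1,1,1), (1,1,1), (1,1,2), (1,1,2), (1,2), (1,2), (1,2,2), (2), (2,2,2)
    |P|=3: 1 collection, coeffs ()
    |P|=4: 4 collections, coeffs (1), (1), (1), (2)
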